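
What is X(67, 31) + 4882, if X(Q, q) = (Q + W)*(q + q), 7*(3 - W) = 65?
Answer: 60524/7 ≈ 8646.3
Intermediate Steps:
W = -44/7 (W = 3 - ⅐*65 = 3 - 65/7 = -44/7 ≈ -6.2857)
X(Q, q) = 2*q*(-44/7 + Q) (X(Q, q) = (Q - 44/7)*(q + q) = (-44/7 + Q)*(2*q) = 2*q*(-44/7 + Q))
X(67, 31) + 4882 = (2/7)*31*(-44 + 7*67) + 4882 = (2/7)*31*(-44 + 469) + 4882 = (2/7)*31*425 + 4882 = 26350/7 + 4882 = 60524/7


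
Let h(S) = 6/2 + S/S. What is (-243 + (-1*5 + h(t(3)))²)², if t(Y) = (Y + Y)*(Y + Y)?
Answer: 58564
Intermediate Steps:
t(Y) = 4*Y² (t(Y) = (2*Y)*(2*Y) = 4*Y²)
h(S) = 4 (h(S) = 6*(½) + 1 = 3 + 1 = 4)
(-243 + (-1*5 + h(t(3)))²)² = (-243 + (-1*5 + 4)²)² = (-243 + (-5 + 4)²)² = (-243 + (-1)²)² = (-243 + 1)² = (-242)² = 58564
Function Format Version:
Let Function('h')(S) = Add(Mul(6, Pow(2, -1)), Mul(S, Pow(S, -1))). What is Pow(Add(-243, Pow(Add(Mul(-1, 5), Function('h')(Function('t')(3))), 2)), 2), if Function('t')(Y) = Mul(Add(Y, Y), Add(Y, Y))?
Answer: 58564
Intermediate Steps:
Function('t')(Y) = Mul(4, Pow(Y, 2)) (Function('t')(Y) = Mul(Mul(2, Y), Mul(2, Y)) = Mul(4, Pow(Y, 2)))
Function('h')(S) = 4 (Function('h')(S) = Add(Mul(6, Rational(1, 2)), 1) = Add(3, 1) = 4)
Pow(Add(-243, Pow(Add(Mul(-1, 5), Function('h')(Function('t')(3))), 2)), 2) = Pow(Add(-243, Pow(Add(Mul(-1, 5), 4), 2)), 2) = Pow(Add(-243, Pow(Add(-5, 4), 2)), 2) = Pow(Add(-243, Pow(-1, 2)), 2) = Pow(Add(-243, 1), 2) = Pow(-242, 2) = 58564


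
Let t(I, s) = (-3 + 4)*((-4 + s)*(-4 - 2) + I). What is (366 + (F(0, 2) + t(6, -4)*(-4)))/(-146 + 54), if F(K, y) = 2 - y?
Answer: -75/46 ≈ -1.6304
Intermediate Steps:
t(I, s) = 24 + I - 6*s (t(I, s) = 1*((-4 + s)*(-6) + I) = 1*((24 - 6*s) + I) = 1*(24 + I - 6*s) = 24 + I - 6*s)
(366 + (F(0, 2) + t(6, -4)*(-4)))/(-146 + 54) = (366 + ((2 - 1*2) + (24 + 6 - 6*(-4))*(-4)))/(-146 + 54) = (366 + ((2 - 2) + (24 + 6 + 24)*(-4)))/(-92) = (366 + (0 + 54*(-4)))*(-1/92) = (366 + (0 - 216))*(-1/92) = (366 - 216)*(-1/92) = 150*(-1/92) = -75/46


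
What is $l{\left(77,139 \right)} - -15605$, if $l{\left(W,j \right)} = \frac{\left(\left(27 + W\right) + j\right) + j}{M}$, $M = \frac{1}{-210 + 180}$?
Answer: $4145$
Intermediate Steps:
$M = - \frac{1}{30}$ ($M = \frac{1}{-30} = - \frac{1}{30} \approx -0.033333$)
$l{\left(W,j \right)} = -810 - 60 j - 30 W$ ($l{\left(W,j \right)} = \frac{\left(\left(27 + W\right) + j\right) + j}{- \frac{1}{30}} = \left(\left(27 + W + j\right) + j\right) \left(-30\right) = \left(27 + W + 2 j\right) \left(-30\right) = -810 - 60 j - 30 W$)
$l{\left(77,139 \right)} - -15605 = \left(-810 - 8340 - 2310\right) - -15605 = \left(-810 - 8340 - 2310\right) + 15605 = -11460 + 15605 = 4145$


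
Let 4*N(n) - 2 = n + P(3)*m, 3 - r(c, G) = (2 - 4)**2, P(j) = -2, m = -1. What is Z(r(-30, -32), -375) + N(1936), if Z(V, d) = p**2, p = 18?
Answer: 809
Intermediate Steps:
r(c, G) = -1 (r(c, G) = 3 - (2 - 4)**2 = 3 - 1*(-2)**2 = 3 - 1*4 = 3 - 4 = -1)
Z(V, d) = 324 (Z(V, d) = 18**2 = 324)
N(n) = 1 + n/4 (N(n) = 1/2 + (n - 2*(-1))/4 = 1/2 + (n + 2)/4 = 1/2 + (2 + n)/4 = 1/2 + (1/2 + n/4) = 1 + n/4)
Z(r(-30, -32), -375) + N(1936) = 324 + (1 + (1/4)*1936) = 324 + (1 + 484) = 324 + 485 = 809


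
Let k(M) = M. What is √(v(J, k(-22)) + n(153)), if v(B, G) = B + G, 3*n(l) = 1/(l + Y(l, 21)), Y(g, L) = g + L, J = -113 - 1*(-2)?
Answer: 2*I*√3555362/327 ≈ 11.533*I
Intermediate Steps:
J = -111 (J = -113 + 2 = -111)
Y(g, L) = L + g
n(l) = 1/(3*(21 + 2*l)) (n(l) = 1/(3*(l + (21 + l))) = 1/(3*(21 + 2*l)))
√(v(J, k(-22)) + n(153)) = √((-111 - 22) + 1/(3*(21 + 2*153))) = √(-133 + 1/(3*(21 + 306))) = √(-133 + (⅓)/327) = √(-133 + (⅓)*(1/327)) = √(-133 + 1/981) = √(-130472/981) = 2*I*√3555362/327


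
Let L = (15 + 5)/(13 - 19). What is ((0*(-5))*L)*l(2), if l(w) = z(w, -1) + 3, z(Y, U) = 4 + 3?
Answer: 0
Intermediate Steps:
L = -10/3 (L = 20/(-6) = 20*(-⅙) = -10/3 ≈ -3.3333)
z(Y, U) = 7
l(w) = 10 (l(w) = 7 + 3 = 10)
((0*(-5))*L)*l(2) = ((0*(-5))*(-10/3))*10 = (0*(-10/3))*10 = 0*10 = 0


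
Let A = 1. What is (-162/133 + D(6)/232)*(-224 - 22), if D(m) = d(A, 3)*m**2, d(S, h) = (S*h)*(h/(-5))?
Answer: 7103619/19285 ≈ 368.35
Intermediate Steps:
d(S, h) = -S*h**2/5 (d(S, h) = (S*h)*(h*(-1/5)) = (S*h)*(-h/5) = -S*h**2/5)
D(m) = -9*m**2/5 (D(m) = (-1/5*1*3**2)*m**2 = (-1/5*1*9)*m**2 = -9*m**2/5)
(-162/133 + D(6)/232)*(-224 - 22) = (-162/133 - 9/5*6**2/232)*(-224 - 22) = (-162*1/133 - 9/5*36*(1/232))*(-246) = (-162/133 - 324/5*1/232)*(-246) = (-162/133 - 81/290)*(-246) = -57753/38570*(-246) = 7103619/19285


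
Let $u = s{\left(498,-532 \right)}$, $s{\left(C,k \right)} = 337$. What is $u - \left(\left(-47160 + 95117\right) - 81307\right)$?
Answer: $33687$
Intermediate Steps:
$u = 337$
$u - \left(\left(-47160 + 95117\right) - 81307\right) = 337 - \left(\left(-47160 + 95117\right) - 81307\right) = 337 - \left(47957 - 81307\right) = 337 - -33350 = 337 + 33350 = 33687$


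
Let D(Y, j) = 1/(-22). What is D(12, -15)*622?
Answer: -311/11 ≈ -28.273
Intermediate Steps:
D(Y, j) = -1/22
D(12, -15)*622 = -1/22*622 = -311/11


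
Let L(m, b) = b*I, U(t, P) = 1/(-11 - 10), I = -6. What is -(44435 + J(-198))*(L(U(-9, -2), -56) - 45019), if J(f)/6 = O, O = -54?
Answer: 1971011813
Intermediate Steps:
U(t, P) = -1/21 (U(t, P) = 1/(-21) = -1/21)
L(m, b) = -6*b (L(m, b) = b*(-6) = -6*b)
J(f) = -324 (J(f) = 6*(-54) = -324)
-(44435 + J(-198))*(L(U(-9, -2), -56) - 45019) = -(44435 - 324)*(-6*(-56) - 45019) = -44111*(336 - 45019) = -44111*(-44683) = -1*(-1971011813) = 1971011813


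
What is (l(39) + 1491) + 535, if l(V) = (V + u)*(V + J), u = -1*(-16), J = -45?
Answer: 1696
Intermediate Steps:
u = 16
l(V) = (-45 + V)*(16 + V) (l(V) = (V + 16)*(V - 45) = (16 + V)*(-45 + V) = (-45 + V)*(16 + V))
(l(39) + 1491) + 535 = ((-720 + 39² - 29*39) + 1491) + 535 = ((-720 + 1521 - 1131) + 1491) + 535 = (-330 + 1491) + 535 = 1161 + 535 = 1696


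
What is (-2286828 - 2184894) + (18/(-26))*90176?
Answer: -58943970/13 ≈ -4.5342e+6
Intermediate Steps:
(-2286828 - 2184894) + (18/(-26))*90176 = -4471722 + (18*(-1/26))*90176 = -4471722 - 9/13*90176 = -4471722 - 811584/13 = -58943970/13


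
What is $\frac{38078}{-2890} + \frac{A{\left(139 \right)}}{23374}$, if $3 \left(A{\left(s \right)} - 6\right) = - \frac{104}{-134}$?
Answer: $- \frac{44723358488}{3394430715} \approx -13.176$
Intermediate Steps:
$A{\left(s \right)} = \frac{1258}{201}$ ($A{\left(s \right)} = 6 + \frac{\left(-104\right) \frac{1}{-134}}{3} = 6 + \frac{\left(-104\right) \left(- \frac{1}{134}\right)}{3} = 6 + \frac{1}{3} \cdot \frac{52}{67} = 6 + \frac{52}{201} = \frac{1258}{201}$)
$\frac{38078}{-2890} + \frac{A{\left(139 \right)}}{23374} = \frac{38078}{-2890} + \frac{1258}{201 \cdot 23374} = 38078 \left(- \frac{1}{2890}\right) + \frac{1258}{201} \cdot \frac{1}{23374} = - \frac{19039}{1445} + \frac{629}{2349087} = - \frac{44723358488}{3394430715}$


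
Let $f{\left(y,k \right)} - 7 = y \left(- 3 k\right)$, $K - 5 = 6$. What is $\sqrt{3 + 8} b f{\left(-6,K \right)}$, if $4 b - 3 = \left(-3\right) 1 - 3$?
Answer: $- \frac{615 \sqrt{11}}{4} \approx -509.93$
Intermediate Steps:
$K = 11$ ($K = 5 + 6 = 11$)
$b = - \frac{3}{4}$ ($b = \frac{3}{4} + \frac{\left(-3\right) 1 - 3}{4} = \frac{3}{4} + \frac{-3 - 3}{4} = \frac{3}{4} + \frac{1}{4} \left(-6\right) = \frac{3}{4} - \frac{3}{2} = - \frac{3}{4} \approx -0.75$)
$f{\left(y,k \right)} = 7 - 3 k y$ ($f{\left(y,k \right)} = 7 + y \left(- 3 k\right) = 7 - 3 k y$)
$\sqrt{3 + 8} b f{\left(-6,K \right)} = \sqrt{3 + 8} \left(- \frac{3}{4}\right) \left(7 - 33 \left(-6\right)\right) = \sqrt{11} \left(- \frac{3}{4}\right) \left(7 + 198\right) = - \frac{3 \sqrt{11}}{4} \cdot 205 = - \frac{615 \sqrt{11}}{4}$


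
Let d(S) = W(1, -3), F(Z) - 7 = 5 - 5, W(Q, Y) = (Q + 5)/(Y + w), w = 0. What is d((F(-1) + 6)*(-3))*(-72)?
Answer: 144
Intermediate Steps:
W(Q, Y) = (5 + Q)/Y (W(Q, Y) = (Q + 5)/(Y + 0) = (5 + Q)/Y)
F(Z) = 7 (F(Z) = 7 + (5 - 5) = 7 + 0 = 7)
d(S) = -2 (d(S) = (5 + 1)/(-3) = -⅓*6 = -2)
d((F(-1) + 6)*(-3))*(-72) = -2*(-72) = 144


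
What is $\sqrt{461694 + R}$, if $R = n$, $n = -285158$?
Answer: $2 \sqrt{44134} \approx 420.16$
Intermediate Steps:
$R = -285158$
$\sqrt{461694 + R} = \sqrt{461694 - 285158} = \sqrt{176536} = 2 \sqrt{44134}$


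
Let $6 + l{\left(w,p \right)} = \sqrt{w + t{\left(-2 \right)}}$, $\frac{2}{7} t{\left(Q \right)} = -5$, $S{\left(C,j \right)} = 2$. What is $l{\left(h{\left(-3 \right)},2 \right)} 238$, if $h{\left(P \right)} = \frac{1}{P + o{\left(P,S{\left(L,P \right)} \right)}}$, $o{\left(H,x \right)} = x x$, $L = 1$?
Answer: $-1428 + 119 i \sqrt{66} \approx -1428.0 + 966.76 i$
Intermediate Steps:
$o{\left(H,x \right)} = x^{2}$
$t{\left(Q \right)} = - \frac{35}{2}$ ($t{\left(Q \right)} = \frac{7}{2} \left(-5\right) = - \frac{35}{2}$)
$h{\left(P \right)} = \frac{1}{4 + P}$ ($h{\left(P \right)} = \frac{1}{P + 2^{2}} = \frac{1}{P + 4} = \frac{1}{4 + P}$)
$l{\left(w,p \right)} = -6 + \sqrt{- \frac{35}{2} + w}$ ($l{\left(w,p \right)} = -6 + \sqrt{w - \frac{35}{2}} = -6 + \sqrt{- \frac{35}{2} + w}$)
$l{\left(h{\left(-3 \right)},2 \right)} 238 = \left(-6 + \frac{\sqrt{-70 + \frac{4}{4 - 3}}}{2}\right) 238 = \left(-6 + \frac{\sqrt{-70 + \frac{4}{1}}}{2}\right) 238 = \left(-6 + \frac{\sqrt{-70 + 4 \cdot 1}}{2}\right) 238 = \left(-6 + \frac{\sqrt{-70 + 4}}{2}\right) 238 = \left(-6 + \frac{\sqrt{-66}}{2}\right) 238 = \left(-6 + \frac{i \sqrt{66}}{2}\right) 238 = -1428 + 119 i \sqrt{66}$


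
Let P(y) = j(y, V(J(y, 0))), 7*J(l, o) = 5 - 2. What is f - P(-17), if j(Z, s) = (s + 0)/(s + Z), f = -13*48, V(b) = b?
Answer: -72381/116 ≈ -623.97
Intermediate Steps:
J(l, o) = 3/7 (J(l, o) = (5 - 2)/7 = (⅐)*3 = 3/7)
f = -624
j(Z, s) = s/(Z + s)
P(y) = 3/(7*(3/7 + y)) (P(y) = 3/(7*(y + 3/7)) = 3/(7*(3/7 + y)))
f - P(-17) = -624 - 3/(3 + 7*(-17)) = -624 - 3/(3 - 119) = -624 - 3/(-116) = -624 - 3*(-1)/116 = -624 - 1*(-3/116) = -624 + 3/116 = -72381/116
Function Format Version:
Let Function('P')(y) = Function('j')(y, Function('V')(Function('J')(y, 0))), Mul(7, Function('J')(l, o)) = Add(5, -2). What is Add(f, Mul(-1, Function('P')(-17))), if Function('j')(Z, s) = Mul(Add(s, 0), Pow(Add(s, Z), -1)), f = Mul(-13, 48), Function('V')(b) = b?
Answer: Rational(-72381, 116) ≈ -623.97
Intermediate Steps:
Function('J')(l, o) = Rational(3, 7) (Function('J')(l, o) = Mul(Rational(1, 7), Add(5, -2)) = Mul(Rational(1, 7), 3) = Rational(3, 7))
f = -624
Function('j')(Z, s) = Mul(s, Pow(Add(Z, s), -1))
Function('P')(y) = Mul(Rational(3, 7), Pow(Add(Rational(3, 7), y), -1)) (Function('P')(y) = Mul(Rational(3, 7), Pow(Add(y, Rational(3, 7)), -1)) = Mul(Rational(3, 7), Pow(Add(Rational(3, 7), y), -1)))
Add(f, Mul(-1, Function('P')(-17))) = Add(-624, Mul(-1, Mul(3, Pow(Add(3, Mul(7, -17)), -1)))) = Add(-624, Mul(-1, Mul(3, Pow(Add(3, -119), -1)))) = Add(-624, Mul(-1, Mul(3, Pow(-116, -1)))) = Add(-624, Mul(-1, Mul(3, Rational(-1, 116)))) = Add(-624, Mul(-1, Rational(-3, 116))) = Add(-624, Rational(3, 116)) = Rational(-72381, 116)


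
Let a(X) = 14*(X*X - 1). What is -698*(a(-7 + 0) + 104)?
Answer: -541648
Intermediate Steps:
a(X) = -14 + 14*X² (a(X) = 14*(X² - 1) = 14*(-1 + X²) = -14 + 14*X²)
-698*(a(-7 + 0) + 104) = -698*((-14 + 14*(-7 + 0)²) + 104) = -698*((-14 + 14*(-7)²) + 104) = -698*((-14 + 14*49) + 104) = -698*((-14 + 686) + 104) = -698*(672 + 104) = -698*776 = -541648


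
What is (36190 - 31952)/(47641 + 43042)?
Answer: 4238/90683 ≈ 0.046734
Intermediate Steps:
(36190 - 31952)/(47641 + 43042) = 4238/90683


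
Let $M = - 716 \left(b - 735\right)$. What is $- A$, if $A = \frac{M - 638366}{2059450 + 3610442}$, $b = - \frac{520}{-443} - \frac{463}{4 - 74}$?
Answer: $\frac{456165938}{21977918865} \approx 0.020756$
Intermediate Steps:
$b = \frac{241509}{31010}$ ($b = \left(-520\right) \left(- \frac{1}{443}\right) - \frac{463}{-70} = \frac{520}{443} - - \frac{463}{70} = \frac{520}{443} + \frac{463}{70} = \frac{241509}{31010} \approx 7.7881$)
$M = \frac{8073201078}{15505}$ ($M = - 716 \left(\frac{241509}{31010} - 735\right) = \left(-716\right) \left(- \frac{22550841}{31010}\right) = \frac{8073201078}{15505} \approx 5.2068 \cdot 10^{5}$)
$A = - \frac{456165938}{21977918865}$ ($A = \frac{\frac{8073201078}{15505} - 638366}{2059450 + 3610442} = - \frac{1824663752}{15505 \cdot 5669892} = \left(- \frac{1824663752}{15505}\right) \frac{1}{5669892} = - \frac{456165938}{21977918865} \approx -0.020756$)
$- A = \left(-1\right) \left(- \frac{456165938}{21977918865}\right) = \frac{456165938}{21977918865}$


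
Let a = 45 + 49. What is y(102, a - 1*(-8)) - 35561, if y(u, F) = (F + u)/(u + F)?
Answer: -35560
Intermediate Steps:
a = 94
y(u, F) = 1 (y(u, F) = (F + u)/(F + u) = 1)
y(102, a - 1*(-8)) - 35561 = 1 - 35561 = -35560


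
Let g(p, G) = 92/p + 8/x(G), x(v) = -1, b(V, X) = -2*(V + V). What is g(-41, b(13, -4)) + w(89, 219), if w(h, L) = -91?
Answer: -4151/41 ≈ -101.24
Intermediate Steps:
b(V, X) = -4*V
g(p, G) = -8 + 92/p (g(p, G) = 92/p + 8/(-1) = 92/p + 8*(-1) = 92/p - 8 = -8 + 92/p)
g(-41, b(13, -4)) + w(89, 219) = (-8 + 92/(-41)) - 91 = (-8 + 92*(-1/41)) - 91 = (-8 - 92/41) - 91 = -420/41 - 91 = -4151/41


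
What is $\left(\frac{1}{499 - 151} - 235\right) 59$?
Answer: $- \frac{4824961}{348} \approx -13865.0$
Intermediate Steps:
$\left(\frac{1}{499 - 151} - 235\right) 59 = \left(\frac{1}{348} - 235\right) 59 = \left(- \frac{81779}{348}\right) 59 = - \frac{4824961}{348}$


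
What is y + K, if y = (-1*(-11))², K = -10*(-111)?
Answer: 1231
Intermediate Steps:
K = 1110
y = 121 (y = 11² = 121)
y + K = 121 + 1110 = 1231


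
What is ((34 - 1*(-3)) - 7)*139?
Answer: 4170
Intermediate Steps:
((34 - 1*(-3)) - 7)*139 = ((34 + 3) - 7)*139 = (37 - 7)*139 = 30*139 = 4170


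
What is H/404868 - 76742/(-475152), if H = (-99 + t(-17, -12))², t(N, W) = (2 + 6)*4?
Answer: 1383472391/8015576664 ≈ 0.17260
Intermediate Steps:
t(N, W) = 32 (t(N, W) = 8*4 = 32)
H = 4489 (H = (-99 + 32)² = (-67)² = 4489)
H/404868 - 76742/(-475152) = 4489/404868 - 76742/(-475152) = 4489*(1/404868) - 76742*(-1/475152) = 4489/404868 + 38371/237576 = 1383472391/8015576664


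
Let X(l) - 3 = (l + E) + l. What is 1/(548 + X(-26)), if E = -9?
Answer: 1/490 ≈ 0.0020408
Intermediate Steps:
X(l) = -6 + 2*l (X(l) = 3 + ((l - 9) + l) = 3 + ((-9 + l) + l) = 3 + (-9 + 2*l) = -6 + 2*l)
1/(548 + X(-26)) = 1/(548 + (-6 + 2*(-26))) = 1/(548 + (-6 - 52)) = 1/(548 - 58) = 1/490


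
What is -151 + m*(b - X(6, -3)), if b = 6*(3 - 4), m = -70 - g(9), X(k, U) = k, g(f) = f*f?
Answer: 1661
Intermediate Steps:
g(f) = f²
m = -151 (m = -70 - 1*9² = -70 - 1*81 = -70 - 81 = -151)
b = -6 (b = 6*(-1) = -6)
-151 + m*(b - X(6, -3)) = -151 - 151*(-6 - 1*6) = -151 - 151*(-6 - 6) = -151 - 151*(-12) = -151 + 1812 = 1661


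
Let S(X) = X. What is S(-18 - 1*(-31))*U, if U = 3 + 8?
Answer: 143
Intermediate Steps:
U = 11
S(-18 - 1*(-31))*U = (-18 - 1*(-31))*11 = (-18 + 31)*11 = 13*11 = 143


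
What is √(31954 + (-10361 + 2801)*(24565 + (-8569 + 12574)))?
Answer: I*√215957246 ≈ 14695.0*I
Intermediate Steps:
√(31954 + (-10361 + 2801)*(24565 + (-8569 + 12574))) = √(31954 - 7560*(24565 + 4005)) = √(31954 - 7560*28570) = √(31954 - 215989200) = √(-215957246) = I*√215957246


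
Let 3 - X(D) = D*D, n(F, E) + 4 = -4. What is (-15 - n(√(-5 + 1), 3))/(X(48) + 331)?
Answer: 7/1970 ≈ 0.0035533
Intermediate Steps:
n(F, E) = -8 (n(F, E) = -4 - 4 = -8)
X(D) = 3 - D² (X(D) = 3 - D*D = 3 - D²)
(-15 - n(√(-5 + 1), 3))/(X(48) + 331) = (-15 - 1*(-8))/((3 - 1*48²) + 331) = (-15 + 8)/((3 - 1*2304) + 331) = -7/((3 - 2304) + 331) = -7/(-2301 + 331) = -7/(-1970) = -1/1970*(-7) = 7/1970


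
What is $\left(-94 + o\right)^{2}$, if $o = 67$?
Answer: $729$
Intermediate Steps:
$\left(-94 + o\right)^{2} = \left(-94 + 67\right)^{2} = \left(-27\right)^{2} = 729$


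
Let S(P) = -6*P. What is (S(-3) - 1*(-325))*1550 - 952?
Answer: 530698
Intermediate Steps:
(S(-3) - 1*(-325))*1550 - 952 = (-6*(-3) - 1*(-325))*1550 - 952 = (18 + 325)*1550 - 952 = 343*1550 - 952 = 531650 - 952 = 530698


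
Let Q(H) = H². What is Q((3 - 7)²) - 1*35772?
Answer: -35516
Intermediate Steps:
Q((3 - 7)²) - 1*35772 = ((3 - 7)²)² - 1*35772 = ((-4)²)² - 35772 = 16² - 35772 = 256 - 35772 = -35516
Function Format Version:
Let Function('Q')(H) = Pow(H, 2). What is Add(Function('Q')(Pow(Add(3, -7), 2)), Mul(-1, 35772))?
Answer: -35516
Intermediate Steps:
Add(Function('Q')(Pow(Add(3, -7), 2)), Mul(-1, 35772)) = Add(Pow(Pow(Add(3, -7), 2), 2), Mul(-1, 35772)) = Add(Pow(Pow(-4, 2), 2), -35772) = Add(Pow(16, 2), -35772) = Add(256, -35772) = -35516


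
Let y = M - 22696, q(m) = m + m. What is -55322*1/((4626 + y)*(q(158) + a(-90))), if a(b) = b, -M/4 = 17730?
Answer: 27661/10055870 ≈ 0.0027507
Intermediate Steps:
M = -70920 (M = -4*17730 = -70920)
q(m) = 2*m
y = -93616 (y = -70920 - 22696 = -93616)
-55322*1/((4626 + y)*(q(158) + a(-90))) = -55322*1/((4626 - 93616)*(2*158 - 90)) = -55322*(-1/(88990*(316 - 90))) = -55322/((-88990*226)) = -55322/(-20111740) = -55322*(-1/20111740) = 27661/10055870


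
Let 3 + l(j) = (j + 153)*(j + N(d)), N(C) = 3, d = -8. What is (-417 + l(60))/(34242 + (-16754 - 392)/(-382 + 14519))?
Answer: 183766863/484062008 ≈ 0.37963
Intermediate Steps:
l(j) = -3 + (3 + j)*(153 + j) (l(j) = -3 + (j + 153)*(j + 3) = -3 + (153 + j)*(3 + j) = -3 + (3 + j)*(153 + j))
(-417 + l(60))/(34242 + (-16754 - 392)/(-382 + 14519)) = (-417 + (456 + 60² + 156*60))/(34242 + (-16754 - 392)/(-382 + 14519)) = (-417 + (456 + 3600 + 9360))/(34242 - 17146/14137) = (-417 + 13416)/(34242 - 17146*1/14137) = 12999/(34242 - 17146/14137) = 12999/(484062008/14137) = 12999*(14137/484062008) = 183766863/484062008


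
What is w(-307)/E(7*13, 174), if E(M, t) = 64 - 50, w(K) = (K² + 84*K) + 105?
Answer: 34283/7 ≈ 4897.6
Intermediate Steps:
w(K) = 105 + K² + 84*K
E(M, t) = 14
w(-307)/E(7*13, 174) = (105 + (-307)² + 84*(-307))/14 = (105 + 94249 - 25788)*(1/14) = 68566*(1/14) = 34283/7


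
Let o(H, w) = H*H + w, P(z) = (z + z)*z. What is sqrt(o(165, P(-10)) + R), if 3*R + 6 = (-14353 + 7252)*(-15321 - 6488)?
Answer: 9*sqrt(637646) ≈ 7186.8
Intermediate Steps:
P(z) = 2*z**2 (P(z) = (2*z)*z = 2*z**2)
o(H, w) = w + H**2 (o(H, w) = H**2 + w = w + H**2)
R = 51621901 (R = -2 + ((-14353 + 7252)*(-15321 - 6488))/3 = -2 + (-7101*(-21809))/3 = -2 + (1/3)*154865709 = -2 + 51621903 = 51621901)
sqrt(o(165, P(-10)) + R) = sqrt((2*(-10)**2 + 165**2) + 51621901) = sqrt((2*100 + 27225) + 51621901) = sqrt((200 + 27225) + 51621901) = sqrt(27425 + 51621901) = sqrt(51649326) = 9*sqrt(637646)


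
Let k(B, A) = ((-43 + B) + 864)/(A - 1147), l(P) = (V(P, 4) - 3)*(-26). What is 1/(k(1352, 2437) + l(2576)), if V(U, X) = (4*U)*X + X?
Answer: -1290/1382416007 ≈ -9.3315e-7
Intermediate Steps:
V(U, X) = X + 4*U*X (V(U, X) = 4*U*X + X = X + 4*U*X)
l(P) = -26 - 416*P (l(P) = (4*(1 + 4*P) - 3)*(-26) = ((4 + 16*P) - 3)*(-26) = (1 + 16*P)*(-26) = -26 - 416*P)
k(B, A) = (821 + B)/(-1147 + A)
1/(k(1352, 2437) + l(2576)) = 1/((821 + 1352)/(-1147 + 2437) + (-26 - 416*2576)) = 1/(2173/1290 + (-26 - 1071616)) = 1/((1/1290)*2173 - 1071642) = 1/(2173/1290 - 1071642) = 1/(-1382416007/1290) = -1290/1382416007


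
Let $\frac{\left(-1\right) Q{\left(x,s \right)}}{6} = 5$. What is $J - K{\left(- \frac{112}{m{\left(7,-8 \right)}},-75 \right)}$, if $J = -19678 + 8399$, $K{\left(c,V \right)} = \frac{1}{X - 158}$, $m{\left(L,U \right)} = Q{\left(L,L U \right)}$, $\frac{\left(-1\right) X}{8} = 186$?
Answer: $- \frac{18565233}{1646} \approx -11279.0$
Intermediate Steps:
$X = -1488$ ($X = \left(-8\right) 186 = -1488$)
$Q{\left(x,s \right)} = -30$ ($Q{\left(x,s \right)} = \left(-6\right) 5 = -30$)
$m{\left(L,U \right)} = -30$
$K{\left(c,V \right)} = - \frac{1}{1646}$ ($K{\left(c,V \right)} = \frac{1}{-1488 - 158} = \frac{1}{-1646} = - \frac{1}{1646}$)
$J = -11279$
$J - K{\left(- \frac{112}{m{\left(7,-8 \right)}},-75 \right)} = -11279 - - \frac{1}{1646} = -11279 + \frac{1}{1646} = - \frac{18565233}{1646}$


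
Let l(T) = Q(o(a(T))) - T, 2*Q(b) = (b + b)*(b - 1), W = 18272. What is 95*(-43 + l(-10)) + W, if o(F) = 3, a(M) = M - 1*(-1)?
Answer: 15707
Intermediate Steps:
a(M) = 1 + M (a(M) = M + 1 = 1 + M)
Q(b) = b*(-1 + b) (Q(b) = ((b + b)*(b - 1))/2 = ((2*b)*(-1 + b))/2 = (2*b*(-1 + b))/2 = b*(-1 + b))
l(T) = 6 - T (l(T) = 3*(-1 + 3) - T = 3*2 - T = 6 - T)
95*(-43 + l(-10)) + W = 95*(-43 + (6 - 1*(-10))) + 18272 = 95*(-43 + (6 + 10)) + 18272 = 95*(-43 + 16) + 18272 = 95*(-27) + 18272 = -2565 + 18272 = 15707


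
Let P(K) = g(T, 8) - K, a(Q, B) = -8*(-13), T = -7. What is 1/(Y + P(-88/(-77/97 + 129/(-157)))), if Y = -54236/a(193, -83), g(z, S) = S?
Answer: -24602/13973279 ≈ -0.0017606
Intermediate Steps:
a(Q, B) = 104
P(K) = 8 - K
Y = -1043/2 (Y = -54236/104 = -54236*1/104 = -1043/2 ≈ -521.50)
1/(Y + P(-88/(-77/97 + 129/(-157)))) = 1/(-1043/2 + (8 - (-88)/(-77/97 + 129/(-157)))) = 1/(-1043/2 + (8 - (-88)/(-77*1/97 + 129*(-1/157)))) = 1/(-1043/2 + (8 - (-88)/(-77/97 - 129/157))) = 1/(-1043/2 + (8 - (-88)/(-24602/15229))) = 1/(-1043/2 + (8 - (-88)*(-15229)/24602)) = 1/(-1043/2 + (8 - 1*670076/12301)) = 1/(-1043/2 + (8 - 670076/12301)) = 1/(-1043/2 - 571668/12301) = 1/(-13973279/24602) = -24602/13973279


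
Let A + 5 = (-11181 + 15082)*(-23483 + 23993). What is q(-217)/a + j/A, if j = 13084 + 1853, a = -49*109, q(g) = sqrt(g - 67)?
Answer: 14937/1989505 - 2*I*sqrt(71)/5341 ≈ 0.0075079 - 0.0031553*I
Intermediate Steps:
q(g) = sqrt(-67 + g)
a = -5341
j = 14937
A = 1989505 (A = -5 + (-11181 + 15082)*(-23483 + 23993) = -5 + 3901*510 = -5 + 1989510 = 1989505)
q(-217)/a + j/A = sqrt(-67 - 217)/(-5341) + 14937/1989505 = sqrt(-284)*(-1/5341) + 14937*(1/1989505) = (2*I*sqrt(71))*(-1/5341) + 14937/1989505 = -2*I*sqrt(71)/5341 + 14937/1989505 = 14937/1989505 - 2*I*sqrt(71)/5341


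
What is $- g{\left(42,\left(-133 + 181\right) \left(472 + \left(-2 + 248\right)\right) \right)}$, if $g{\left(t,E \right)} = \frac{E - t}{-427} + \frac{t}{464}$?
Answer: $\frac{7976937}{99064} \approx 80.523$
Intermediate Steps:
$g{\left(t,E \right)} = - \frac{E}{427} + \frac{891 t}{198128}$ ($g{\left(t,E \right)} = \left(E - t\right) \left(- \frac{1}{427}\right) + t \frac{1}{464} = \left(- \frac{E}{427} + \frac{t}{427}\right) + \frac{t}{464} = - \frac{E}{427} + \frac{891 t}{198128}$)
$- g{\left(42,\left(-133 + 181\right) \left(472 + \left(-2 + 248\right)\right) \right)} = - (- \frac{\left(-133 + 181\right) \left(472 + \left(-2 + 248\right)\right)}{427} + \frac{891}{198128} \cdot 42) = - (- \frac{48 \left(472 + 246\right)}{427} + \frac{2673}{14152}) = - (- \frac{48 \cdot 718}{427} + \frac{2673}{14152}) = - (\left(- \frac{1}{427}\right) 34464 + \frac{2673}{14152}) = - (- \frac{34464}{427} + \frac{2673}{14152}) = \left(-1\right) \left(- \frac{7976937}{99064}\right) = \frac{7976937}{99064}$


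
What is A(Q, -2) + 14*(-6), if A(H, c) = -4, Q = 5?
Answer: -88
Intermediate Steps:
A(Q, -2) + 14*(-6) = -4 + 14*(-6) = -4 - 84 = -88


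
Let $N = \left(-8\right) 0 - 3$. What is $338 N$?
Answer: $-1014$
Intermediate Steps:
$N = -3$ ($N = 0 - 3 = -3$)
$338 N = 338 \left(-3\right) = -1014$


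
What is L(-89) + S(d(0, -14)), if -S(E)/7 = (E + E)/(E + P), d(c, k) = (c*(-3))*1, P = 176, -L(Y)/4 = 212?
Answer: -848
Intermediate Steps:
L(Y) = -848 (L(Y) = -4*212 = -848)
d(c, k) = -3*c (d(c, k) = -3*c*1 = -3*c)
S(E) = -14*E/(176 + E) (S(E) = -7*(E + E)/(E + 176) = -7*2*E/(176 + E) = -14*E/(176 + E))
L(-89) + S(d(0, -14)) = -848 - 14*(-3*0)/(176 - 3*0) = -848 - 14*0/(176 + 0) = -848 - 14*0/176 = -848 - 14*0*1/176 = -848 + 0 = -848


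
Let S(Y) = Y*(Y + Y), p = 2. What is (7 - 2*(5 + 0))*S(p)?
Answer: -24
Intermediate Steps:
S(Y) = 2*Y**2 (S(Y) = Y*(2*Y) = 2*Y**2)
(7 - 2*(5 + 0))*S(p) = (7 - 2*(5 + 0))*(2*2**2) = (7 - 2*5)*(2*4) = (7 - 10)*8 = -3*8 = -24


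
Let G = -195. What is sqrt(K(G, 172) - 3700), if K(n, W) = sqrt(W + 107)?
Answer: sqrt(-3700 + 3*sqrt(31)) ≈ 60.69*I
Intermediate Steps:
K(n, W) = sqrt(107 + W)
sqrt(K(G, 172) - 3700) = sqrt(sqrt(107 + 172) - 3700) = sqrt(sqrt(279) - 3700) = sqrt(3*sqrt(31) - 3700) = sqrt(-3700 + 3*sqrt(31))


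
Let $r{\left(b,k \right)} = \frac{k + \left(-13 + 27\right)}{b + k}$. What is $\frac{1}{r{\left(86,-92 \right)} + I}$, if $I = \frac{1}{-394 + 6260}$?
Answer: $\frac{5866}{76259} \approx 0.076922$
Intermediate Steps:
$I = \frac{1}{5866} \approx 0.00017047$
$r{\left(b,k \right)} = \frac{14 + k}{b + k}$ ($r{\left(b,k \right)} = \frac{k + 14}{b + k} = \frac{14 + k}{b + k}$)
$\frac{1}{r{\left(86,-92 \right)} + I} = \frac{1}{\frac{14 - 92}{86 - 92} + \frac{1}{5866}} = \frac{1}{\frac{1}{-6} \left(-78\right) + \frac{1}{5866}} = \frac{1}{\left(- \frac{1}{6}\right) \left(-78\right) + \frac{1}{5866}} = \frac{1}{13 + \frac{1}{5866}} = \frac{1}{\frac{76259}{5866}} = \frac{5866}{76259}$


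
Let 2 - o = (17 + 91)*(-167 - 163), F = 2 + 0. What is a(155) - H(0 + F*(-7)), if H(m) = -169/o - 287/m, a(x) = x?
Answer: 2397009/17821 ≈ 134.50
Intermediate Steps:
F = 2
o = 35642 (o = 2 - (17 + 91)*(-167 - 163) = 2 - 108*(-330) = 2 - 1*(-35640) = 2 + 35640 = 35642)
H(m) = -169/35642 - 287/m
a(155) - H(0 + F*(-7)) = 155 - (-169/35642 - 287/(0 + 2*(-7))) = 155 - (-169/35642 - 287/(0 - 14)) = 155 - (-169/35642 - 287/(-14)) = 155 - (-169/35642 - 287*(-1/14)) = 155 - (-169/35642 + 41/2) = 155 - 1*365246/17821 = 155 - 365246/17821 = 2397009/17821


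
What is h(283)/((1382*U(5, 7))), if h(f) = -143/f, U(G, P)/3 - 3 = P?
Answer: -143/11733180 ≈ -1.2188e-5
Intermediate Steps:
U(G, P) = 9 + 3*P
h(283)/((1382*U(5, 7))) = (-143/283)/((1382*(9 + 3*7))) = (-143*1/283)/((1382*(9 + 21))) = -143/(283*(1382*30)) = -143/283/41460 = -143/283*1/41460 = -143/11733180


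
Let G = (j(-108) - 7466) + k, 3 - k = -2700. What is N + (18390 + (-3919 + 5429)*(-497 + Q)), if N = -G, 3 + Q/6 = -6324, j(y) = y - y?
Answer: -58049937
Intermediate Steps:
j(y) = 0
k = 2703 (k = 3 - 1*(-2700) = 3 + 2700 = 2703)
Q = -37962 (Q = -18 + 6*(-6324) = -18 - 37944 = -37962)
G = -4763 (G = (0 - 7466) + 2703 = -7466 + 2703 = -4763)
N = 4763 (N = -1*(-4763) = 4763)
N + (18390 + (-3919 + 5429)*(-497 + Q)) = 4763 + (18390 + (-3919 + 5429)*(-497 - 37962)) = 4763 + (18390 + 1510*(-38459)) = 4763 + (18390 - 58073090) = 4763 - 58054700 = -58049937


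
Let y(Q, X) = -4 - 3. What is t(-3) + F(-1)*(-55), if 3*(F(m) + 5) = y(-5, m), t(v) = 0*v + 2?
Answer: 1216/3 ≈ 405.33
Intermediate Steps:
t(v) = 2 (t(v) = 0 + 2 = 2)
y(Q, X) = -7
F(m) = -22/3 (F(m) = -5 + (⅓)*(-7) = -5 - 7/3 = -22/3)
t(-3) + F(-1)*(-55) = 2 - 22/3*(-55) = 2 + 1210/3 = 1216/3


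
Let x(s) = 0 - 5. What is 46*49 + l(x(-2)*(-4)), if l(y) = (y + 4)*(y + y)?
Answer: 3214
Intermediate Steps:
x(s) = -5
l(y) = 2*y*(4 + y) (l(y) = (4 + y)*(2*y) = 2*y*(4 + y))
46*49 + l(x(-2)*(-4)) = 46*49 + 2*(-5*(-4))*(4 - 5*(-4)) = 2254 + 2*20*(4 + 20) = 2254 + 2*20*24 = 2254 + 960 = 3214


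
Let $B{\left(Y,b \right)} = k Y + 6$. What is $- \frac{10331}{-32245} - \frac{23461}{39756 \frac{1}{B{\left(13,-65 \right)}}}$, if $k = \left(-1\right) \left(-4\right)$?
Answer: $- \frac{21733138787}{640966110} \approx -33.907$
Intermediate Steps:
$k = 4$
$B{\left(Y,b \right)} = 6 + 4 Y$ ($B{\left(Y,b \right)} = 4 Y + 6 = 6 + 4 Y$)
$- \frac{10331}{-32245} - \frac{23461}{39756 \frac{1}{B{\left(13,-65 \right)}}} = - \frac{10331}{-32245} - \frac{23461}{39756 \frac{1}{6 + 4 \cdot 13}} = \left(-10331\right) \left(- \frac{1}{32245}\right) - \frac{23461}{39756 \frac{1}{6 + 52}} = \frac{10331}{32245} - \frac{23461}{39756 \cdot \frac{1}{58}} = \frac{10331}{32245} - \frac{23461}{\frac{19878}{29}} = \frac{10331}{32245} - \frac{680369}{19878} = - \frac{21733138787}{640966110}$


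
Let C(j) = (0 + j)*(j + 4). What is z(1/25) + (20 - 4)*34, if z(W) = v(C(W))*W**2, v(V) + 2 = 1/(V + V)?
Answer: 68680221/126250 ≈ 544.00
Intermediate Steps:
C(j) = j*(4 + j)
v(V) = -2 + 1/(2*V) (v(V) = -2 + 1/(V + V) = -2 + 1/(2*V))
z(W) = W**2*(-2 + 1/(2*W*(4 + W))) (z(W) = (-2 + 1/(2*((W*(4 + W)))))*W**2 = (-2 + (1/(W*(4 + W)))/2)*W**2 = (-2 + 1/(2*W*(4 + W)))*W**2 = W**2*(-2 + 1/(2*W*(4 + W))))
z(1/25) + (20 - 4)*34 = -1*(-1 + 4*(4 + 1/25)/25)/(25*(8 + 2/25)) + (20 - 4)*34 = -1*1/25*(-1 + 4*(1/25)*(4 + 1/25))/(8 + 2*(1/25)) + 16*34 = -1*1/25*(-1 + 4*(1/25)*(101/25))/(8 + 2/25) + 544 = -1*1/25*(-1 + 404/625)/202/25 + 544 = -1*1/25*25/202*(-221/625) + 544 = 221/126250 + 544 = 68680221/126250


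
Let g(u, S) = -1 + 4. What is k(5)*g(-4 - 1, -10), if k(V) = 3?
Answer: 9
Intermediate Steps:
g(u, S) = 3
k(5)*g(-4 - 1, -10) = 3*3 = 9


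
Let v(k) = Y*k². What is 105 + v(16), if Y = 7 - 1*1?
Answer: 1641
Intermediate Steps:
Y = 6 (Y = 7 - 1 = 6)
v(k) = 6*k²
105 + v(16) = 105 + 6*16² = 105 + 6*256 = 105 + 1536 = 1641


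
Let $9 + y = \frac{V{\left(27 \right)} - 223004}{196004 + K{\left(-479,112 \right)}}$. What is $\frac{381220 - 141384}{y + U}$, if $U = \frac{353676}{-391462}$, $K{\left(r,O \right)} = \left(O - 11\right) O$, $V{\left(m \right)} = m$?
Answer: $- \frac{9732105499488656}{445508369959} \approx -21845.0$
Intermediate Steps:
$K{\left(r,O \right)} = O \left(-11 + O\right)$ ($K{\left(r,O \right)} = \left(-11 + O\right) O = O \left(-11 + O\right)$)
$U = - \frac{176838}{195731}$ ($U = 353676 \left(- \frac{1}{391462}\right) = - \frac{176838}{195731} \approx -0.90347$)
$y = - \frac{2088821}{207316}$ ($y = -9 + \frac{27 - 223004}{196004 + 112 \left(-11 + 112\right)} = -9 - \frac{222977}{196004 + 112 \cdot 101} = -9 - \frac{222977}{196004 + 11312} = -9 - \frac{222977}{207316} = - \frac{2088821}{207316} \approx -10.076$)
$\frac{381220 - 141384}{y + U} = \frac{381220 - 141384}{- \frac{2088821}{207316} - \frac{176838}{195731}} = \frac{239836}{- \frac{445508369959}{40578167996}} = 239836 \left(- \frac{40578167996}{445508369959}\right) = - \frac{9732105499488656}{445508369959}$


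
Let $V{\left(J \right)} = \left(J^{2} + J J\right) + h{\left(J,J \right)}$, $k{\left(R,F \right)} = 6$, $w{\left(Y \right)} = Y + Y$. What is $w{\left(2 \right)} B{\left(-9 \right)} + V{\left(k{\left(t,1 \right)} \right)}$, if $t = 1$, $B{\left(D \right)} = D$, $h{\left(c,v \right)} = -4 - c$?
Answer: $26$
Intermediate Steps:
$w{\left(Y \right)} = 2 Y$
$V{\left(J \right)} = -4 - J + 2 J^{2}$ ($V{\left(J \right)} = \left(J^{2} + J J\right) - \left(4 + J\right) = \left(J^{2} + J^{2}\right) - \left(4 + J\right) = 2 J^{2} - \left(4 + J\right) = -4 - J + 2 J^{2}$)
$w{\left(2 \right)} B{\left(-9 \right)} + V{\left(k{\left(t,1 \right)} \right)} = 2 \cdot 2 \left(-9\right) - \left(10 - 72\right) = 4 \left(-9\right) - -62 = -36 - -62 = -36 + 62 = 26$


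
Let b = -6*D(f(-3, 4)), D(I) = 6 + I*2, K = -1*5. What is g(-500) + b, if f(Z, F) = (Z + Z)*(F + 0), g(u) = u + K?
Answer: -253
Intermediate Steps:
K = -5
g(u) = -5 + u (g(u) = u - 5 = -5 + u)
f(Z, F) = 2*F*Z (f(Z, F) = (2*Z)*F = 2*F*Z)
D(I) = 6 + 2*I
b = 252 (b = -6*(6 + 2*(2*4*(-3))) = -6*(6 + 2*(-24)) = -6*(6 - 48) = -6*(-42) = 252)
g(-500) + b = (-5 - 500) + 252 = -505 + 252 = -253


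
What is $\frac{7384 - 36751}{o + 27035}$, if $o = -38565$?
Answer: $\frac{29367}{11530} \approx 2.547$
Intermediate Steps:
$\frac{7384 - 36751}{o + 27035} = \frac{7384 - 36751}{-38565 + 27035} = - \frac{29367}{-11530} = \left(-29367\right) \left(- \frac{1}{11530}\right) = \frac{29367}{11530}$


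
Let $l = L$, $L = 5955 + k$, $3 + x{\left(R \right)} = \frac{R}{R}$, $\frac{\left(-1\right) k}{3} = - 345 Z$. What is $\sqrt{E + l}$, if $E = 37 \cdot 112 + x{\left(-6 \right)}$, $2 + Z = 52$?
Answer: $\sqrt{61847} \approx 248.69$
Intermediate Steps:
$Z = 50$ ($Z = -2 + 52 = 50$)
$k = 51750$ ($k = - 3 \left(\left(-345\right) 50\right) = \left(-3\right) \left(-17250\right) = 51750$)
$x{\left(R \right)} = -2$ ($x{\left(R \right)} = -3 + \frac{R}{R} = -3 + 1 = -2$)
$E = 4142$ ($E = 37 \cdot 112 - 2 = 4144 - 2 = 4142$)
$L = 57705$ ($L = 5955 + 51750 = 57705$)
$l = 57705$
$\sqrt{E + l} = \sqrt{4142 + 57705} = \sqrt{61847}$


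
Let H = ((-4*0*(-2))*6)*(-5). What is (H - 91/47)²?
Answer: 8281/2209 ≈ 3.7488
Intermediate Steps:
H = 0 (H = ((0*(-2))*6)*(-5) = (0*6)*(-5) = 0*(-5) = 0)
(H - 91/47)² = (0 - 91/47)² = (-91/47)² = 8281/2209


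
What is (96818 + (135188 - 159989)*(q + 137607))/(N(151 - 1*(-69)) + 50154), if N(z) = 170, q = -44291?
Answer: -1157116649/25162 ≈ -45987.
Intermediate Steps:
(96818 + (135188 - 159989)*(q + 137607))/(N(151 - 1*(-69)) + 50154) = (96818 + (135188 - 159989)*(-44291 + 137607))/(170 + 50154) = (96818 - 24801*93316)/50324 = (96818 - 2314330116)*(1/50324) = -2314233298*1/50324 = -1157116649/25162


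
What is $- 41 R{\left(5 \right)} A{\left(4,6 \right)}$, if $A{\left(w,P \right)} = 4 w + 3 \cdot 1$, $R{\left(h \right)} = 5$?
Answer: $-3895$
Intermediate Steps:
$A{\left(w,P \right)} = 3 + 4 w$ ($A{\left(w,P \right)} = 4 w + 3 = 3 + 4 w$)
$- 41 R{\left(5 \right)} A{\left(4,6 \right)} = \left(-41\right) 5 \left(3 + 4 \cdot 4\right) = - 205 \left(3 + 16\right) = \left(-205\right) 19 = -3895$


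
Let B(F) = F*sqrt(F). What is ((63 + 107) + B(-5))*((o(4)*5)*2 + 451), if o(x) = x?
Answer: 83470 - 2455*I*sqrt(5) ≈ 83470.0 - 5489.5*I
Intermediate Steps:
B(F) = F**(3/2)
((63 + 107) + B(-5))*((o(4)*5)*2 + 451) = ((63 + 107) + (-5)**(3/2))*((4*5)*2 + 451) = (170 - 5*I*sqrt(5))*(20*2 + 451) = (170 - 5*I*sqrt(5))*(40 + 451) = (170 - 5*I*sqrt(5))*491 = 83470 - 2455*I*sqrt(5)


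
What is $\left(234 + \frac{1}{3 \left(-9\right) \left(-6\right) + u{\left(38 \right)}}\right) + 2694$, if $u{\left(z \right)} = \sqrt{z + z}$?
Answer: $\frac{38310033}{13084} - \frac{\sqrt{19}}{13084} \approx 2928.0$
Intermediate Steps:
$u{\left(z \right)} = \sqrt{2} \sqrt{z}$ ($u{\left(z \right)} = \sqrt{2 z} = \sqrt{2} \sqrt{z}$)
$\left(234 + \frac{1}{3 \left(-9\right) \left(-6\right) + u{\left(38 \right)}}\right) + 2694 = \left(234 + \frac{1}{3 \left(-9\right) \left(-6\right) + \sqrt{2} \sqrt{38}}\right) + 2694 = \left(234 + \frac{1}{\left(-27\right) \left(-6\right) + 2 \sqrt{19}}\right) + 2694 = \left(234 + \frac{1}{162 + 2 \sqrt{19}}\right) + 2694 = 2928 + \frac{1}{162 + 2 \sqrt{19}}$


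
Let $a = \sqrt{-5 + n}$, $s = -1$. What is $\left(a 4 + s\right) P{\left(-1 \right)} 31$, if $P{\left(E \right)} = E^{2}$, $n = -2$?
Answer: $-31 + 124 i \sqrt{7} \approx -31.0 + 328.07 i$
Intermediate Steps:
$a = i \sqrt{7}$ ($a = \sqrt{-5 - 2} = \sqrt{-7} = i \sqrt{7} \approx 2.6458 i$)
$\left(a 4 + s\right) P{\left(-1 \right)} 31 = \left(i \sqrt{7} \cdot 4 - 1\right) \left(-1\right)^{2} \cdot 31 = \left(4 i \sqrt{7} - 1\right) 1 \cdot 31 = \left(-1 + 4 i \sqrt{7}\right) 1 \cdot 31 = \left(-1 + 4 i \sqrt{7}\right) 31 = -31 + 124 i \sqrt{7}$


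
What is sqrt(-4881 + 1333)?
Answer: 2*I*sqrt(887) ≈ 59.565*I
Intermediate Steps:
sqrt(-4881 + 1333) = sqrt(-3548) = 2*I*sqrt(887)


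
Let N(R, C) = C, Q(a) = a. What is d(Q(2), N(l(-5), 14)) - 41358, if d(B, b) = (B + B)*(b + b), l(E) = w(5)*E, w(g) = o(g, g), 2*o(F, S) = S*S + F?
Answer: -41246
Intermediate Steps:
o(F, S) = F/2 + S**2/2 (o(F, S) = (S*S + F)/2 = (S**2 + F)/2 = (F + S**2)/2 = F/2 + S**2/2)
w(g) = g/2 + g**2/2
l(E) = 15*E (l(E) = ((1/2)*5*(1 + 5))*E = ((1/2)*5*6)*E = 15*E)
d(B, b) = 4*B*b (d(B, b) = (2*B)*(2*b) = 4*B*b)
d(Q(2), N(l(-5), 14)) - 41358 = 4*2*14 - 41358 = 112 - 41358 = -41246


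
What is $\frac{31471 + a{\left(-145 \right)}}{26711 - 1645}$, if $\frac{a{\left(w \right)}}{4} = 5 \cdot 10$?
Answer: $\frac{31671}{25066} \approx 1.2635$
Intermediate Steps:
$a{\left(w \right)} = 200$ ($a{\left(w \right)} = 4 \cdot 5 \cdot 10 = 4 \cdot 50 = 200$)
$\frac{31471 + a{\left(-145 \right)}}{26711 - 1645} = \frac{31471 + 200}{26711 - 1645} = \frac{31671}{25066}$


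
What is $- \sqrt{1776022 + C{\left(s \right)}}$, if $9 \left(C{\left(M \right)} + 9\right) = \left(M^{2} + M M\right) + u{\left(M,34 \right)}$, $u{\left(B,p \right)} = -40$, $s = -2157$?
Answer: $- \frac{25 \sqrt{40463}}{3} \approx -1676.3$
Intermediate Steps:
$C{\left(M \right)} = - \frac{121}{9} + \frac{2 M^{2}}{9}$ ($C{\left(M \right)} = -9 + \frac{\left(M^{2} + M M\right) - 40}{9} = -9 + \frac{\left(M^{2} + M^{2}\right) - 40}{9} = -9 + \frac{2 M^{2} - 40}{9} = -9 + \frac{-40 + 2 M^{2}}{9} = -9 + \left(- \frac{40}{9} + \frac{2 M^{2}}{9}\right) = - \frac{121}{9} + \frac{2 M^{2}}{9}$)
$- \sqrt{1776022 + C{\left(s \right)}} = - \sqrt{1776022 - \left(\frac{121}{9} - \frac{2 \left(-2157\right)^{2}}{9}\right)} = - \sqrt{1776022 + \left(- \frac{121}{9} + \frac{2}{9} \cdot 4652649\right)} = - \sqrt{1776022 + \left(- \frac{121}{9} + 1033922\right)} = - \sqrt{1776022 + \frac{9305177}{9}} = - \sqrt{\frac{25289375}{9}} = - \frac{25 \sqrt{40463}}{3}$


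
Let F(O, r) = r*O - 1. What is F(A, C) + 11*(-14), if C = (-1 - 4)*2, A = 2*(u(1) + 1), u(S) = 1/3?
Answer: -545/3 ≈ -181.67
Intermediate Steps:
u(S) = ⅓
A = 8/3 (A = 2*(⅓ + 1) = 2*(4/3) = 8/3 ≈ 2.6667)
C = -10 (C = -5*2 = -10)
F(O, r) = -1 + O*r (F(O, r) = O*r - 1 = -1 + O*r)
F(A, C) + 11*(-14) = (-1 + (8/3)*(-10)) + 11*(-14) = (-1 - 80/3) - 154 = -83/3 - 154 = -545/3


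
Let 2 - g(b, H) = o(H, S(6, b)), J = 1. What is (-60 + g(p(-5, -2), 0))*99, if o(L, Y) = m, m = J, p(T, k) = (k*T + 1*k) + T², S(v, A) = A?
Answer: -5841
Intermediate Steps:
p(T, k) = k + T² + T*k (p(T, k) = (T*k + k) + T² = (k + T*k) + T² = k + T² + T*k)
m = 1
o(L, Y) = 1
g(b, H) = 1 (g(b, H) = 2 - 1*1 = 2 - 1 = 1)
(-60 + g(p(-5, -2), 0))*99 = (-60 + 1)*99 = -59*99 = -5841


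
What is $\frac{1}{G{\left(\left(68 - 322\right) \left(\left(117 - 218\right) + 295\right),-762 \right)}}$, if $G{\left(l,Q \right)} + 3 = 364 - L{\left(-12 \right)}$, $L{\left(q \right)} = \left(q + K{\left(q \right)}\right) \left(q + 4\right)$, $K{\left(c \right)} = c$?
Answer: $\frac{1}{169} \approx 0.0059172$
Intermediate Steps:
$L{\left(q \right)} = 2 q \left(4 + q\right)$ ($L{\left(q \right)} = \left(q + q\right) \left(q + 4\right) = 2 q \left(4 + q\right)$)
$G{\left(l,Q \right)} = 169$ ($G{\left(l,Q \right)} = -3 + \left(364 - 2 \left(-12\right) \left(4 - 12\right)\right) = -3 + \left(364 - 2 \left(-12\right) \left(-8\right)\right) = -3 + \left(364 - 192\right) = -3 + 172 = 169$)
$\frac{1}{G{\left(\left(68 - 322\right) \left(\left(117 - 218\right) + 295\right),-762 \right)}} = \frac{1}{169}$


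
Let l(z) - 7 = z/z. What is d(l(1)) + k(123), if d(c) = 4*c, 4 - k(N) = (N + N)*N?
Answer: -30222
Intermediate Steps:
l(z) = 8 (l(z) = 7 + z/z = 7 + 1 = 8)
k(N) = 4 - 2*N² (k(N) = 4 - (N + N)*N = 4 - 2*N*N = 4 - 2*N²)
d(l(1)) + k(123) = 4*8 + (4 - 2*123²) = 32 + (4 - 2*15129) = 32 + (4 - 30258) = 32 - 30254 = -30222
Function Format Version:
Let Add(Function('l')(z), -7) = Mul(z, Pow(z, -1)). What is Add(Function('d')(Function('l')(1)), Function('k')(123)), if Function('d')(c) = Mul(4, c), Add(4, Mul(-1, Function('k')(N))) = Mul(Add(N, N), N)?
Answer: -30222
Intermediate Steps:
Function('l')(z) = 8 (Function('l')(z) = Add(7, Mul(z, Pow(z, -1))) = Add(7, 1) = 8)
Function('k')(N) = Add(4, Mul(-2, Pow(N, 2))) (Function('k')(N) = Add(4, Mul(-1, Mul(Add(N, N), N))) = Add(4, Mul(-1, Mul(Mul(2, N), N))) = Add(4, Mul(-1, Mul(2, Pow(N, 2)))) = Add(4, Mul(-2, Pow(N, 2))))
Add(Function('d')(Function('l')(1)), Function('k')(123)) = Add(Mul(4, 8), Add(4, Mul(-2, Pow(123, 2)))) = Add(32, Add(4, Mul(-2, 15129))) = Add(32, Add(4, -30258)) = Add(32, -30254) = -30222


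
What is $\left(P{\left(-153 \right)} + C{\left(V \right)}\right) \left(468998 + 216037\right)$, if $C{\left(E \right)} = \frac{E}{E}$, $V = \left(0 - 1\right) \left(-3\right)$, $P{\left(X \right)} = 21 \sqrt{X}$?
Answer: $685035 + 43157205 i \sqrt{17} \approx 6.8504 \cdot 10^{5} + 1.7794 \cdot 10^{8} i$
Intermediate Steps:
$V = 3$ ($V = \left(-1\right) \left(-3\right) = 3$)
$C{\left(E \right)} = 1$
$\left(P{\left(-153 \right)} + C{\left(V \right)}\right) \left(468998 + 216037\right) = \left(21 \sqrt{-153} + 1\right) \left(468998 + 216037\right) = \left(21 \cdot 3 i \sqrt{17} + 1\right) 685035 = \left(63 i \sqrt{17} + 1\right) 685035 = \left(1 + 63 i \sqrt{17}\right) 685035 = 685035 + 43157205 i \sqrt{17}$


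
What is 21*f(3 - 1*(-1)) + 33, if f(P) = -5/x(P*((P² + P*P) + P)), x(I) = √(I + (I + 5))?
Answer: 33 - 105*√293/293 ≈ 26.866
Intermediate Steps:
x(I) = √(5 + 2*I) (x(I) = √(I + (5 + I)) = √(5 + 2*I))
f(P) = -5/√(5 + 2*P*(P + 2*P²)) (f(P) = -5/√(5 + 2*(P*((P² + P*P) + P))) = -5/√(5 + 2*(P*((P² + P²) + P))) = -5/√(5 + 2*(P*(2*P² + P))) = -5/√(5 + 2*(P*(P + 2*P²))) = -5/√(5 + 2*P*(P + 2*P²)))
21*f(3 - 1*(-1)) + 33 = 21*(-5/√(5 + 2*(3 - 1*(-1))²*(1 + 2*(3 - 1*(-1))))) + 33 = 21*(-5/√(5 + 2*(3 + 1)²*(1 + 2*(3 + 1)))) + 33 = 21*(-5/√(5 + 2*4²*(1 + 2*4))) + 33 = 21*(-5/√(5 + 2*16*(1 + 8))) + 33 = 21*(-5/√(5 + 2*16*9)) + 33 = 21*(-5/√(5 + 288)) + 33 = 21*(-5*√293/293) + 33 = -105*√293/293 + 33 = 33 - 105*√293/293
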